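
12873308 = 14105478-1232170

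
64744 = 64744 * 1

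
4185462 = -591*(-7082) 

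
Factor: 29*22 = 2^1*11^1*29^1 = 638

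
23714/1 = 23714 = 23714.00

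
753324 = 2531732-1778408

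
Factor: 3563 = 7^1*509^1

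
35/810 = 7/162 ≈ 0.0432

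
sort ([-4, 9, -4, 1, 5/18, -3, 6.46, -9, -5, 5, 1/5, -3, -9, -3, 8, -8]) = [-9, -9, -8, -5, -4, -4, -3, -3, -3, 1/5, 5/18, 1, 5, 6.46, 8, 9]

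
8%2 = 0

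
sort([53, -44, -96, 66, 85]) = [-96, -44, 53, 66, 85]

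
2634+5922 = 8556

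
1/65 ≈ 0.0154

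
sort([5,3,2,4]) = [2,3,4,5]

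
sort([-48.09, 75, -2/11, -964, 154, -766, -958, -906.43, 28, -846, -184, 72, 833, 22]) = [-964, -958, -906.43, -846, -766, -184, -48.09, -2/11, 22, 28, 72, 75, 154, 833]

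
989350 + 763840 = 1753190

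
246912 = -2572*(-96)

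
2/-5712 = -1/2856 ≈ -0.000350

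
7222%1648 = 630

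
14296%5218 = 3860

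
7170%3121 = 928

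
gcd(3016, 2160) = 8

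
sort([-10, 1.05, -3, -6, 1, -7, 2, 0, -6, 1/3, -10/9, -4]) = [-10, -7, -6, -6, -4, -3, -10/9, 0, 1/3, 1, 1.05, 2]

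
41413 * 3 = 124239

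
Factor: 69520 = 2^4*5^1*11^1*79^1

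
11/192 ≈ 0.0573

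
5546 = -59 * (-94) 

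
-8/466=-4/233 ≈ -0.0172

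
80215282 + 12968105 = 93183387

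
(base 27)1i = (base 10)45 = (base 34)1b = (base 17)2b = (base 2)101101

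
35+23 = 58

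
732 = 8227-7495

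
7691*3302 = 25395682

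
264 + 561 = 825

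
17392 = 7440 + 9952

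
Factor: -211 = -1*211^1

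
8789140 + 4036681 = 12825821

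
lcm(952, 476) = 952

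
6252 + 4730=10982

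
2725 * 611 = 1664975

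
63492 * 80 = 5079360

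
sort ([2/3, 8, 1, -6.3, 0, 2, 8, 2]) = [-6.3, 0, 2/3, 1, 2, 2, 8, 8]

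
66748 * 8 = 533984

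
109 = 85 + 24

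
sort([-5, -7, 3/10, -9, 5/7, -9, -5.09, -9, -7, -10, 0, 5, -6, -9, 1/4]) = [-10, -9, -9, -9, -9, -7, -7, -6, -5.09, -5, 0, 1/4, 3/10, 5/7, 5]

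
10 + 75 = 85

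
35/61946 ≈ 0.000565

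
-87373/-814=107+25/74 ≈ 107.34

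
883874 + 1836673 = 2720547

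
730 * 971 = 708830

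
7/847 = 1/121 ≈ 0.00826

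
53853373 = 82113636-28260263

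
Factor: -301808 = -1 * 2^4 * 13^1 * 1451^1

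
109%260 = 109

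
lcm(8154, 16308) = 16308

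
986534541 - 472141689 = 514392852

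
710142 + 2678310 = 3388452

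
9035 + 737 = 9772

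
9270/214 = 4635/107≈43.32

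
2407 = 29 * 83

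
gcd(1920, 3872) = 32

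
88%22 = 0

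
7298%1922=1532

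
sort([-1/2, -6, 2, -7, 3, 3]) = [-7, -6, -1/2, 2, 3, 3]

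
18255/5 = 3651 = 3651.00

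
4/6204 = 1/1551 ≈ 0.000645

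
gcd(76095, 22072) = 89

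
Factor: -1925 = -1*5^2*7^1*11^1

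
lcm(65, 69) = 4485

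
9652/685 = 14+62/685 ≈ 14.09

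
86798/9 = 9644+2/9 ≈ 9644.22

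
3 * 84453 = 253359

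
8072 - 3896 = 4176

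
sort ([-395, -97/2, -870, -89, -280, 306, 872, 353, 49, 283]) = [-870, -395, -280, -89, -97/2, 49, 283, 306, 353, 872]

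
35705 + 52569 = 88274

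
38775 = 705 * 55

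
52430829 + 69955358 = 122386187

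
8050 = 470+7580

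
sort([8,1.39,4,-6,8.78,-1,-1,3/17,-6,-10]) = [-10,-6,-6,-1,-1,3/17,1.39,4,8,8.78]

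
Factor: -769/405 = -1 * 3^(-4) * 5^(-1) * 769^1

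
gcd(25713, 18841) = 1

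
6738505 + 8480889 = 15219394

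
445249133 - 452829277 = -7580144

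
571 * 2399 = 1369829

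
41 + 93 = 134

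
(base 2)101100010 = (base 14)1b4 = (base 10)354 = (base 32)b2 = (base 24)ei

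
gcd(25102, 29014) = 326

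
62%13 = 10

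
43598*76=3313448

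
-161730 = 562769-724499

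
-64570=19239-83809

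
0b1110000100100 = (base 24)cc4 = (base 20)i04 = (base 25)bd4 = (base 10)7204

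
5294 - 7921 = -2627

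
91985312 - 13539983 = 78445329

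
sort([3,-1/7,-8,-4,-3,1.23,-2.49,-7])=[-8,-7,-4,-3,-2.49,-1/7,1.23,3]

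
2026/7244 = 1013/3622 ≈ 0.280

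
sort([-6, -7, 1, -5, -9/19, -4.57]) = [-7, -6, -5, -4.57, -9/19, 1]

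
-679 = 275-954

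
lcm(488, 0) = 0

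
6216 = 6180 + 36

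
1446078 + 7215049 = 8661127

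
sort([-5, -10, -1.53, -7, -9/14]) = [-10, -7, -5, -1.53, -9/14]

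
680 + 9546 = 10226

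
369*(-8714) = -3215466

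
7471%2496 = 2479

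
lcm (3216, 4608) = 308736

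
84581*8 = 676648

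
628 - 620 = 8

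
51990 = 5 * 10398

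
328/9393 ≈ 0.0349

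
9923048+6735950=16658998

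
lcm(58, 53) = 3074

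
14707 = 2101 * 7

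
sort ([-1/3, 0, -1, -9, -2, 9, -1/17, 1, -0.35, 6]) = [-9, -2, -1, -0.35, -1/3, -1/17, 0, 1, 6, 9]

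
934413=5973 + 928440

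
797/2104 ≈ 0.379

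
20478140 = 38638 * 530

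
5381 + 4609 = 9990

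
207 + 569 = 776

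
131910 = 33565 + 98345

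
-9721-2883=-12604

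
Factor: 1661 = 11^1*151^1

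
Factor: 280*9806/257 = 2^4*5^1*7^1*257^ (-1)*4903^1 = 2745680/257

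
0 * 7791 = 0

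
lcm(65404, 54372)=4512876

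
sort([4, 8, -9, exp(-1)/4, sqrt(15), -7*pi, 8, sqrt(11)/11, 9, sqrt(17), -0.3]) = [-7*pi, -9, -0.3, exp(-1)/4, sqrt(11)/11, sqrt(15), 4, sqrt(17), 8, 8, 9]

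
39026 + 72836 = 111862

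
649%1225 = 649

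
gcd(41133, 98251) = 1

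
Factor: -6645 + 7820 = 5^2*47^1 = 1175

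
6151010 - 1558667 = 4592343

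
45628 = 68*671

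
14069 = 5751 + 8318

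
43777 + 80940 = 124717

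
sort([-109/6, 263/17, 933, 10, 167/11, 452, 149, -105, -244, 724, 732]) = [-244, -105, -109/6, 10, 167/11, 263/17, 149, 452, 724, 732, 933]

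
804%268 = 0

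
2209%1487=722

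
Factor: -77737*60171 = -1*3^1*11^1*31^1*37^1*191^1*647^1 = -4677513027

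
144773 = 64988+79785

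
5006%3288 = 1718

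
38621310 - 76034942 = -37413632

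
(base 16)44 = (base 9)75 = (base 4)1010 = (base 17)40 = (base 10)68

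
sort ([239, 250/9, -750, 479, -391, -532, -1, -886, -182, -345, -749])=[-886, -750, -749, -532, -391, -345, -182, -1, 250/9, 239, 479]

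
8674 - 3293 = 5381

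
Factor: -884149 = -1 * 7^1 * 126307^1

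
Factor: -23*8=-1*2^3*23^1=-184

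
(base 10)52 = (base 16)34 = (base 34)1i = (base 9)57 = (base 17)31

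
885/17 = 52 + 1/17 ≈ 52.06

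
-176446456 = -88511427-87935029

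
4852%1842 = 1168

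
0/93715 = 0 = 0.00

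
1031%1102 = 1031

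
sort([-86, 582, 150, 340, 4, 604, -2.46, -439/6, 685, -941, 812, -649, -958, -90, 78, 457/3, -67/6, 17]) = [-958, -941, -649, -90, -86, -439/6, -67/6, -2.46, 4, 17, 78, 150, 457/3, 340, 582, 604, 685, 812]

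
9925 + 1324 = 11249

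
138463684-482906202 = -344442518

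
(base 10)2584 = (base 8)5030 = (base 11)1a3a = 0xa18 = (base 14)d28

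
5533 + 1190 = 6723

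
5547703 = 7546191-1998488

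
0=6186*0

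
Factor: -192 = -1 * 2^6 * 3^1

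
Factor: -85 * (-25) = 5^3 * 17^1 = 2125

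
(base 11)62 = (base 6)152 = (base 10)68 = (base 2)1000100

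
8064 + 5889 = 13953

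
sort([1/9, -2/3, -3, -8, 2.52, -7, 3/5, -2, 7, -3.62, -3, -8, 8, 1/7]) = [-8, -8, -7, -3.62, -3, -3, -2, -2/3, 1/9, 1/7, 3/5, 2.52, 7, 8]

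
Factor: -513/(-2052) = 2^(-2) = 1/4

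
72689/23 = 3160+9/23 ≈ 3160.39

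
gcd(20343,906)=3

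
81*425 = 34425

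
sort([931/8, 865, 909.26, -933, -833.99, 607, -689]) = [-933, -833.99, -689, 931/8, 607, 865, 909.26]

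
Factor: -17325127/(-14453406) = 2^(-1)*3^(-2)*11^(-1)*72997^(-1)*17325127^1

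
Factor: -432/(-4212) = 2^2 * 3^(-1) * 13^(-1) = 4/39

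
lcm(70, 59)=4130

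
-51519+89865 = 38346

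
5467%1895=1677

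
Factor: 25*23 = 5^2*23^1 = 575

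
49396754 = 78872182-29475428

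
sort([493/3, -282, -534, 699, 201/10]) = [-534, -282, 201/10, 493/3, 699]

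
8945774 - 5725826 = 3219948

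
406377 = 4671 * 87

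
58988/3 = 19662+2/3 ≈ 19662.67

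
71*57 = 4047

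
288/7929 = 32/881 ≈ 0.0363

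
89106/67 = 1329 + 63/67 ≈ 1329.94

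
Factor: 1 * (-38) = -1 * 2^1 * 19^1 = -38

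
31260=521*60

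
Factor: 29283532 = 2^2 * 7320883^1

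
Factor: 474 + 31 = 5^1 * 101^1 = 505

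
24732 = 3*8244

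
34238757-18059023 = 16179734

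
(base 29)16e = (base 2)10000000101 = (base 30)149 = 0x405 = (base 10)1029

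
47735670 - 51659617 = -3923947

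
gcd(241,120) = 1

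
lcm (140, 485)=13580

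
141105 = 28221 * 5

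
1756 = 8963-7207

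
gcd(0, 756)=756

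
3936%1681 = 574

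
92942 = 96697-3755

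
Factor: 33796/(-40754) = -1*2^1*17^1*41^(-1) = -34/41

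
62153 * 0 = 0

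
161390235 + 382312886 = 543703121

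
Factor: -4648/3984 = -1*2^(-1)*3^(-1)*7^1 = -7/6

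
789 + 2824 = 3613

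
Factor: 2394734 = 2^1*1197367^1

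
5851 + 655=6506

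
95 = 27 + 68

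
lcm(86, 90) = 3870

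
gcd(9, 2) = 1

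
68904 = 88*783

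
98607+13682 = 112289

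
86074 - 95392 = -9318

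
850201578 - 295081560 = 555120018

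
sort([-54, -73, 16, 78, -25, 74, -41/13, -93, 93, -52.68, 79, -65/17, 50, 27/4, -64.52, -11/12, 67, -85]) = [-93, -85, -73, -64.52, -54, -52.68, -25, -65/17, -41/13, -11/12, 27/4, 16, 50, 67, 74, 78, 79, 93]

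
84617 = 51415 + 33202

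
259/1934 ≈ 0.134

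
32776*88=2884288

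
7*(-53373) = -373611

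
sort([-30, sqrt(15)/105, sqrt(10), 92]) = [-30, sqrt(15)/105, sqrt(10), 92]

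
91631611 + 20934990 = 112566601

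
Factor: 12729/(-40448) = -1*2^(-9)*3^1*79^(-1)*4243^1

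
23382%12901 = 10481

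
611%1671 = 611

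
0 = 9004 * 0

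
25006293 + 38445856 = 63452149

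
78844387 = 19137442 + 59706945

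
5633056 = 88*64012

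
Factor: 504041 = 67^1 * 7523^1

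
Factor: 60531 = 3^1*20177^1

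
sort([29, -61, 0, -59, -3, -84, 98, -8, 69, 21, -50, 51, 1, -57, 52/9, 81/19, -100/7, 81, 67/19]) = [-84, -61, -59, -57, -50, -100/7, -8, -3, 0, 1, 67/19, 81/19, 52/9, 21, 29, 51, 69, 81, 98]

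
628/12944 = 157/3236≈0.0485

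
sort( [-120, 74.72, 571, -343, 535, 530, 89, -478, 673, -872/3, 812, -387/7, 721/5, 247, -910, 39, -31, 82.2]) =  [-910, -478, -343, -872/3, -120, -387/7, -31, 39, 74.72, 82.2, 89, 721/5, 247, 530, 535, 571, 673, 812]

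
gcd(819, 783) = 9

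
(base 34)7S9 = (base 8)21535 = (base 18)19GH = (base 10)9053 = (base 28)BF9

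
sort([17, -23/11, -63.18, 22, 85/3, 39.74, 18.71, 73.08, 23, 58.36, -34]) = [-63.18, -34, -23/11, 17, 18.71, 22, 23, 85/3, 39.74, 58.36, 73.08]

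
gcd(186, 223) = 1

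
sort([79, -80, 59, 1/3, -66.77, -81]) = [-81, -80, -66.77, 1/3, 59, 79]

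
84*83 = 6972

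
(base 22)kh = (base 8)711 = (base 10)457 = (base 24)j1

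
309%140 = 29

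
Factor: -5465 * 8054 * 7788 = -1 * 2^3 * 3^1 * 5^1 * 11^1 * 59^1 * 1093^1 * 4027^1 = -342789676680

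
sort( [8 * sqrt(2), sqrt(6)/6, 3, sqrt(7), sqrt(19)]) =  [sqrt(6)/6, sqrt(7), 3, sqrt(19), 8 * sqrt(2)]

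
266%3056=266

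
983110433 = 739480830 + 243629603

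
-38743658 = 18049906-56793564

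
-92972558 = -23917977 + -69054581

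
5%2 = 1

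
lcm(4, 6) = 12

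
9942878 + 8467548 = 18410426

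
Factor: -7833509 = -1*29^1*270121^1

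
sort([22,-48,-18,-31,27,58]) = [-48,-31,-18,22,27,58]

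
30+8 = 38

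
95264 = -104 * (-916)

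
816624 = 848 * 963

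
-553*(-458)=253274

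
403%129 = 16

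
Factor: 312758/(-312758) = -1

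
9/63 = 1/7≈0.143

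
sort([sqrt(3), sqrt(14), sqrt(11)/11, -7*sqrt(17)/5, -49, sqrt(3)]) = [-49, -7*sqrt(17)/5, sqrt(11)/11, sqrt(3), sqrt(3), sqrt(14)]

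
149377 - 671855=-522478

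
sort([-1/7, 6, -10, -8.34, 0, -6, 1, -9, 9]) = [-10, -9, -8.34, -6, -1/7, 0, 1, 6, 9]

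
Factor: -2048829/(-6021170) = 2^(-1) * 3^1 * 5^(-1) * 23^(-1) * 47^(-1) * 557^(-1) * 682943^1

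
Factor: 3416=2^3 * 7^1 * 61^1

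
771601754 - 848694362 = -77092608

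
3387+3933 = 7320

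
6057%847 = 128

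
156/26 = 6 = 6.00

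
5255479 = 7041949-1786470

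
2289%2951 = 2289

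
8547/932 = 9 + 159/932 ≈ 9.17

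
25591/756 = 33 + 643/756 ≈ 33.85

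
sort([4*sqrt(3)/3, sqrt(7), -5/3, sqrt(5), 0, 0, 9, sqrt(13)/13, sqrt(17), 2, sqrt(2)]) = [-5/3, 0, 0, sqrt(13)/13, sqrt(2), 2, sqrt(5), 4*sqrt(3)/3, sqrt(7), sqrt(17), 9]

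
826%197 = 38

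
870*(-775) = -674250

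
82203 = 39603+42600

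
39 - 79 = -40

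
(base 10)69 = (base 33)23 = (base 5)234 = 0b1000101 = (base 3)2120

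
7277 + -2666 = 4611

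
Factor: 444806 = 2^1 * 222403^1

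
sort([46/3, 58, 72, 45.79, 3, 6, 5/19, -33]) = [-33, 5/19, 3, 6, 46/3, 45.79, 58, 72]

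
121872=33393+88479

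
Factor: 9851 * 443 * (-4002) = -1 * 2^1 * 3^1 * 23^1 * 29^1 * 443^1 * 9851^1 = -17464699986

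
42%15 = 12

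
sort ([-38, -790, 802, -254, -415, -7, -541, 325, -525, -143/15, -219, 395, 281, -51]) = [-790, -541, -525, -415, -254, -219, -51, -38, -143/15, -7, 281, 325, 395, 802]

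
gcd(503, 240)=1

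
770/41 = 18 + 32/41≈18.78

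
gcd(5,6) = 1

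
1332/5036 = 333/1259 ≈ 0.264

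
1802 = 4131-2329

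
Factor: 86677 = 86677^1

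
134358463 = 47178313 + 87180150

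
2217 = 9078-6861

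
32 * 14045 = 449440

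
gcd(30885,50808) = 87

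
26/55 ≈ 0.473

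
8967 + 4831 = 13798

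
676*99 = 66924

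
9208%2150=608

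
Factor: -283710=-1*2^1*3^1*5^1*7^2*193^1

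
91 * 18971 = 1726361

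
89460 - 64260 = 25200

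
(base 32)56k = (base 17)117b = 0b1010011010100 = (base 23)a1j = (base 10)5332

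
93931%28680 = 7891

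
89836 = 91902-2066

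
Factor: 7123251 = 3^1*43^1*55219^1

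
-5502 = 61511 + -67013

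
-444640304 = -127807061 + -316833243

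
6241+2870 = 9111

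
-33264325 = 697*(-47725)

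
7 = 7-0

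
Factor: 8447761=7^1*19^2*3343^1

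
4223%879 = 707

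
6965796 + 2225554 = 9191350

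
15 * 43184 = 647760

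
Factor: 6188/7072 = 2^(-3) * 7^1 = 7/8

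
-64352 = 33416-97768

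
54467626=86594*629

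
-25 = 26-51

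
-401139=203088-604227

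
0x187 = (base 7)1066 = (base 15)1b1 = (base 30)d1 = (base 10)391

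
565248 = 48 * 11776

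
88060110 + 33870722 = 121930832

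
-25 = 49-74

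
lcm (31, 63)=1953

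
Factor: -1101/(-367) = 3^1 = 3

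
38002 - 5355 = 32647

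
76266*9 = 686394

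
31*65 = 2015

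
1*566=566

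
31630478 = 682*46379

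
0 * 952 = 0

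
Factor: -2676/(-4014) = 2^1*3^(-1) = 2/3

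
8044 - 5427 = 2617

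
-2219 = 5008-7227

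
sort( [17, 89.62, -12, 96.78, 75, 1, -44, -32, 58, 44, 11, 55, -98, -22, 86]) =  [-98, -44, -32, -22, -12, 1, 11, 17, 44, 55, 58, 75, 86, 89.62, 96.78]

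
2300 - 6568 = -4268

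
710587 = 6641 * 107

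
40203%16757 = 6689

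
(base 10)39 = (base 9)43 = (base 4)213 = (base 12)33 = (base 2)100111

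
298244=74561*4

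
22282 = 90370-68088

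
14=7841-7827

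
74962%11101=8356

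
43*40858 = 1756894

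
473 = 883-410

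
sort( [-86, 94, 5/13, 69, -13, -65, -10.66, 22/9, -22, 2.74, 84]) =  [-86, -65, -22, -13, -10.66, 5/13, 22/9, 2.74, 69, 84, 94]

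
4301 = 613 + 3688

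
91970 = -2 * (-45985)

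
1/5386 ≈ 0.000186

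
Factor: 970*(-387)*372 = -1*2^3*3^3*5^1*31^1*43^1*97^1 = -139645080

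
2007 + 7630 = 9637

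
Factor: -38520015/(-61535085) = 2568001^1 * 4102339^(-1) = 2568001/4102339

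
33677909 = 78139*431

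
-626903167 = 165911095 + -792814262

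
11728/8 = 1466 = 1466.00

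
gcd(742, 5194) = 742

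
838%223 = 169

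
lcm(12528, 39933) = 638928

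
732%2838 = 732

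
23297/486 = 47 + 455/486 ≈ 47.94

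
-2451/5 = -490 - 1/5 = -490.20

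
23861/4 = 5965+1/4 = 5965.25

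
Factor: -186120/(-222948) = 2^1*5^1*47^1*563^(-1) = 470/563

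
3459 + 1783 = 5242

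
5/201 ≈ 0.0249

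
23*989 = 22747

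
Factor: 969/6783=7^ (-1)=1/7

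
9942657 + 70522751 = 80465408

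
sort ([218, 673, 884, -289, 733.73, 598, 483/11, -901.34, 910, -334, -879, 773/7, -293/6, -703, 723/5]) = [-901.34, -879, -703, -334, -289, -293/6, 483/11, 773/7, 723/5, 218, 598, 673, 733.73, 884, 910]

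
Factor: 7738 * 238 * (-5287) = -1 * 2^2 * 7^1 * 17^2 * 53^1 * 73^1 * 311^1 = -9736771828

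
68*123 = 8364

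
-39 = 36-75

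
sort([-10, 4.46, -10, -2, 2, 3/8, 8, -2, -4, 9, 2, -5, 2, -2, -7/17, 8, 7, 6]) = [-10, -10, -5, -4, -2, -2, -2, -7/17, 3/8, 2, 2, 2, 4.46, 6, 7, 8, 8, 9]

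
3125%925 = 350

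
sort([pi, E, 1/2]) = [1/2, E, pi]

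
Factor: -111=-1*3^1*37^1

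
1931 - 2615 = -684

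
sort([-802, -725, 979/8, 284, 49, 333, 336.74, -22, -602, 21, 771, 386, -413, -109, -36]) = [-802, -725, -602, -413, -109, -36, -22, 21, 49, 979/8, 284, 333, 336.74, 386, 771]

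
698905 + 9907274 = 10606179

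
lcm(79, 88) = 6952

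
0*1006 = 0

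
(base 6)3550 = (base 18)2bc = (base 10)858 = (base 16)35a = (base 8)1532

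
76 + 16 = 92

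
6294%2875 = 544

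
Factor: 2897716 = 2^2*41^1*17669^1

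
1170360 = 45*26008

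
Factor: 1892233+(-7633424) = -1*23^1*47^2*113^1 = -5741191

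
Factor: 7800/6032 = 2^(-1)*3^1*5^2*29^(-1) = 75/58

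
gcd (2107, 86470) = 1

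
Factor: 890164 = 2^2 * 11^1 * 20231^1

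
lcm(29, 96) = 2784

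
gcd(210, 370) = 10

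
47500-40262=7238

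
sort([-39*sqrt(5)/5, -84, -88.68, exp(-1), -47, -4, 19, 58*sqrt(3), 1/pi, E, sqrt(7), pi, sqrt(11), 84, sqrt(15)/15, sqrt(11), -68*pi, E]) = [-68*pi, -88.68, -84, -47, -39*sqrt(5)/5, -4, sqrt(15)/15, 1/pi, exp(-1), sqrt(7), E, E, pi, sqrt(11), sqrt(11), 19, 84, 58*sqrt(3)]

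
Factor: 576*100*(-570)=-1*2^9*3^3*5^3*19^1=-32832000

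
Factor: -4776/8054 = -1 * 2^2 * 3^1 * 199^1 * 4027^(-1) = -2388/4027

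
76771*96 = 7370016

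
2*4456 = 8912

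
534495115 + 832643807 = 1367138922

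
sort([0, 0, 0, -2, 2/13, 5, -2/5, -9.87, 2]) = [-9.87, -2, -2/5, 0, 0, 0, 2/13, 2, 5]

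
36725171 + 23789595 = 60514766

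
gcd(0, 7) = 7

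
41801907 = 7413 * 5639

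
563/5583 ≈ 0.101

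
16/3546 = 8/1773 ≈ 0.00451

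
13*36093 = 469209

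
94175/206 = 457 + 33/206 ≈ 457.16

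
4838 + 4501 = 9339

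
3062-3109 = -47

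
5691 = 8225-2534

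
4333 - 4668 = -335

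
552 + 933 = 1485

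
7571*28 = 211988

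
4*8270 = 33080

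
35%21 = 14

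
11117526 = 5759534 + 5357992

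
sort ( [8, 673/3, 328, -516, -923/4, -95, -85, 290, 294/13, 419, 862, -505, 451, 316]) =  [-516, -505, -923/4, -95, -85, 8, 294/13, 673/3, 290, 316, 328, 419, 451, 862]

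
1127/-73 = -15 - 32/73 ≈ -15.44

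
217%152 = 65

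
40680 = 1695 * 24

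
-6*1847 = -11082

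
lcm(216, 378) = 1512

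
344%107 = 23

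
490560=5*98112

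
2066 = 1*2066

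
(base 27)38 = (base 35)2j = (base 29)32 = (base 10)89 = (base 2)1011001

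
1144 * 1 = 1144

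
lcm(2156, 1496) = 73304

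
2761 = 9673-6912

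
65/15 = 13/3 ≈ 4.33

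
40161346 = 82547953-42386607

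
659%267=125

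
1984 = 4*496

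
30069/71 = 423 + 36/71 ≈ 423.51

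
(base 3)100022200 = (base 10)6795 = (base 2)1101010001011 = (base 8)15213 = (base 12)3b23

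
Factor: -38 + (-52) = -1*2^1*3^2*5^1 = -90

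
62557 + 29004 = 91561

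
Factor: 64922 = 2^1 * 11^1 * 13^1 * 227^1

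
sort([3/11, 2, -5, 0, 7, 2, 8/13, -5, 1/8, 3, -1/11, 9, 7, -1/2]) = [-5, -5, -1/2, -1/11, 0, 1/8, 3/11, 8/13, 2, 2, 3, 7, 7, 9]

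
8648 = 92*94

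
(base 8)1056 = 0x22e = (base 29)j7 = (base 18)1d0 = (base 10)558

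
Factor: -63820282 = -1*2^1*353^1*90397^1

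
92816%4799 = 1635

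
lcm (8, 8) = 8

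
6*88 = 528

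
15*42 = 630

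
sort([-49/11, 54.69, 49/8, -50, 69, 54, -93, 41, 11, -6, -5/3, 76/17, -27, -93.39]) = [-93.39, -93, -50, -27, -6, -49/11, -5/3, 76/17, 49/8, 11, 41, 54, 54.69, 69]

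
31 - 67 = -36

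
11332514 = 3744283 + 7588231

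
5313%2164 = 985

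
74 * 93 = 6882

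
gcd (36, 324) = 36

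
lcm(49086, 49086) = 49086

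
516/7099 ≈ 0.0727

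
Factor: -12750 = -1 * 2^1 * 3^1 * 5^3 * 17^1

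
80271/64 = 1254+15/64 ≈ 1254.23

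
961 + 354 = 1315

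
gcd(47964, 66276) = 84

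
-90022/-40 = 2250+11/20 = 2250.55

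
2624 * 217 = 569408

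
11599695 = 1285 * 9027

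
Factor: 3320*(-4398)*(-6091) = 2^4*3^1*5^1*83^1*733^1*6091^1 = 88936883760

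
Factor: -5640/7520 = -1 * 2^(-2) * 3^1 = -3/4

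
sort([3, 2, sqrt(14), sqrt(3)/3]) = [sqrt(3)/3, 2, 3, sqrt(14)]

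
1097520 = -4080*(-269)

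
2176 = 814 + 1362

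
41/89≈0.461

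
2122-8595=-6473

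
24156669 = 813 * 29713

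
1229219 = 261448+967771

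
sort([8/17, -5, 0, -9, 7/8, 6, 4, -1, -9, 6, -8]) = [-9, -9, -8, -5, -1, 0, 8/17, 7/8, 4, 6, 6]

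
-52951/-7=7564 + 3/7 ≈ 7564.43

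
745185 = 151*4935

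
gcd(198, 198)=198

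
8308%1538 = 618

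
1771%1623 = 148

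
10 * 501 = 5010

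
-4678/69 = -67-55/69 ≈ -67.80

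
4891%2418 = 55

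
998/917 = 1 + 81/917 ≈ 1.09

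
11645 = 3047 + 8598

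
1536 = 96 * 16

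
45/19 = 2 + 7/19 ≈ 2.37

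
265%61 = 21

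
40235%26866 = 13369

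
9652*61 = 588772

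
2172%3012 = 2172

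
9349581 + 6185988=15535569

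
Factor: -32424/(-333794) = 2^2 * 3^1 * 7^1 * 47^(-1) * 53^(-1) * 67^(-1) * 193^1 = 16212/166897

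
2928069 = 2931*999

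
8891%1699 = 396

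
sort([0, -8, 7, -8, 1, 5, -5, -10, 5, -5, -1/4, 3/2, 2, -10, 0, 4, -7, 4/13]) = [-10, -10, -8, -8, -7, -5, -5, -1/4, 0, 0, 4/13, 1, 3/2, 2, 4, 5, 5, 7]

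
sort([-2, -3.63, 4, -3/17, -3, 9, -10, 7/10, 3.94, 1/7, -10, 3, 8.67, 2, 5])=[-10, -10, -3.63, -3, -2, -3/17, 1/7, 7/10, 2, 3, 3.94, 4, 5, 8.67, 9]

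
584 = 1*584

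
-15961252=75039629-91000881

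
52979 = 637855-584876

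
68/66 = 1+1/33 ≈ 1.03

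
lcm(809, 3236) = 3236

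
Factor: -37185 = -1*3^1*5^1*37^1*67^1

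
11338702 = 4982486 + 6356216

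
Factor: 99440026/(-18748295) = -1*2^1*5^(-1)*7^1*89^(-1)*42131^(-1)*7102859^1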